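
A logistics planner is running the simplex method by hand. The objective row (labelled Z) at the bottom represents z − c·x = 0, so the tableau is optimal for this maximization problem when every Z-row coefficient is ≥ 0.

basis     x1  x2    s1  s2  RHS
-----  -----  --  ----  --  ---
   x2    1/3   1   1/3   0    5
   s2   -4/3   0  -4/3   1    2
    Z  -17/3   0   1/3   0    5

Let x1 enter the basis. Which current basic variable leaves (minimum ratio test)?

Column x1 entries and ratios — x2: 5/(1/3) = 15; s2: -4/3 ≤ 0, skip.
Smallest ratio is 15 in the row of x2, so x2 leaves.

x2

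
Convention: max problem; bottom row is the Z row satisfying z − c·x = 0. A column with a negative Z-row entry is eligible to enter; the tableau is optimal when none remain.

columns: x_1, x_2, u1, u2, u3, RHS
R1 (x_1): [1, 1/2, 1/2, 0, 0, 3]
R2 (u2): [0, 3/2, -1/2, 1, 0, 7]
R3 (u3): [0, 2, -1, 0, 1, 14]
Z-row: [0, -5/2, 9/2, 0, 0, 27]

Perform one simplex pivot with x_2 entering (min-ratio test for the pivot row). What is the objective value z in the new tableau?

Ratio test on column x_2 — row 1: 3/(1/2) = 6; row 2: 7/(3/2) = 14/3; row 3: 14/2 = 7. Minimum is 14/3 at row 2 (u2 leaves); pivot element 3/2.
Pivot on row 2; the Z-row RHS becomes 27 − (-5/2)·(14/3) = 116/3.

116/3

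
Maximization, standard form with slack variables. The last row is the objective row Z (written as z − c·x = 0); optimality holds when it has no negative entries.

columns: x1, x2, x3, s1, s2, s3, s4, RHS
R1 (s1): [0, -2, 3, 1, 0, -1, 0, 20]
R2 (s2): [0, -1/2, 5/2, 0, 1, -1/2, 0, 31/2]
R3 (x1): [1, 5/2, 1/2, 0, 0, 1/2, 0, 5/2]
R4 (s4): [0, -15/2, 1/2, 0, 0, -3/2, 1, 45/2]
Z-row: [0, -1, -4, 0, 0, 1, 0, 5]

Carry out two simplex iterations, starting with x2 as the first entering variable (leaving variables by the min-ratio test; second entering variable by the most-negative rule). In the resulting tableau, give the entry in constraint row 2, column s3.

Ratio test on column x2 — row 1: entry -2 ≤ 0; row 2: entry -1/2 ≤ 0; row 3: (5/2)/(5/2) = 1; row 4: entry -15/2 ≤ 0. Minimum is 1 at row 3 (x1 leaves); pivot element 5/2.
Divide row 3 by 5/2; eliminate column x2 from the other rows.
Second iteration: most negative Z-row entry is -19/5 in column x3, so x3 enters.
Ratio test on column x3 — row 1: 22/(17/5) = 110/17; row 2: 16/(13/5) = 80/13; row 3: 1/(1/5) = 5; row 4: 30/2 = 15. Minimum is 5 at row 3 (x2 leaves); pivot element 1/5.
Divide row 3 by 1/5; eliminate column x3 from the other rows.
After both pivots, the entry at constraint row 2, column s3 is -3.

-3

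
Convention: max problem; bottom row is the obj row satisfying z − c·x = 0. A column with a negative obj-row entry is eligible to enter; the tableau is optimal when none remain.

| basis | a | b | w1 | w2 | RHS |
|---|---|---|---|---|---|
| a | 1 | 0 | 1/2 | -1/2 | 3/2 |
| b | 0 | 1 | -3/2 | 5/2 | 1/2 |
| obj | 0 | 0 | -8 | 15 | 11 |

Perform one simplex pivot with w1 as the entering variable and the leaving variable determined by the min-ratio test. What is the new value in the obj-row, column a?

Ratio test on column w1 — row 1: (3/2)/(1/2) = 3; row 2: entry -3/2 ≤ 0. Minimum is 3 at row 1 (a leaves); pivot element 1/2.
Divide row 1 by 1/2; eliminate column w1 from the other rows.
obj-row update in column a: 0 − (-8)·2 = 16.

16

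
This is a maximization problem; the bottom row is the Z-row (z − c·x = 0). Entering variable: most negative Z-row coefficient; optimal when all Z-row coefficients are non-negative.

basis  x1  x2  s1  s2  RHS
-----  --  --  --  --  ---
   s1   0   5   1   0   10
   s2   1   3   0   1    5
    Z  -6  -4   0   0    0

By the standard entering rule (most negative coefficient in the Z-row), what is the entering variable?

x1

Negative Z-row entries: x1: -6, x2: -4.
The most negative is -6 in column x1, so x1 enters.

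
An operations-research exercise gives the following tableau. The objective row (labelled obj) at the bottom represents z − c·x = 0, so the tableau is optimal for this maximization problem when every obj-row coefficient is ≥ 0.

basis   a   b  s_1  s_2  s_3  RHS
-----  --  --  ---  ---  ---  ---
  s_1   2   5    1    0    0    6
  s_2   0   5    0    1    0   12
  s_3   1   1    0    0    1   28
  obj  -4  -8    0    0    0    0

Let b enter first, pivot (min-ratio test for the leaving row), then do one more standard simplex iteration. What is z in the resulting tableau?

12

Ratio test on column b — row 1: 6/5 = 6/5; row 2: 12/5 = 12/5; row 3: 28/1 = 28. Minimum is 6/5 at row 1 (s_1 leaves); pivot element 5.
Pivot on row 1; the obj-row RHS becomes 0 − (-8)·(6/5) = 48/5.
Next entering variable (most negative obj-row entry -4/5): a.
Ratio test on column a — row 1: (6/5)/(2/5) = 3; row 2: entry -2 ≤ 0; row 3: (134/5)/(3/5) = 134/3. Minimum is 3 at row 1 (b leaves); pivot element 2/5.
After the second pivot the obj-row RHS is 48/5 − (-4/5)·3 = 12.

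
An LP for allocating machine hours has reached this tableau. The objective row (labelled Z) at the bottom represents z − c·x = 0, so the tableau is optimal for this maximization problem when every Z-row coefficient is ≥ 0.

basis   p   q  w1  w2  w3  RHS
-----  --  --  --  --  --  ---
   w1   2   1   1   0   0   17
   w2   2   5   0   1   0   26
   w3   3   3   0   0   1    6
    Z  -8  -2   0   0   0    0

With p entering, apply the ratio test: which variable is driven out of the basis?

Column p entries and ratios — w1: 17/2 = 17/2; w2: 26/2 = 13; w3: 6/3 = 2.
Smallest ratio is 2 in the row of w3, so w3 leaves.

w3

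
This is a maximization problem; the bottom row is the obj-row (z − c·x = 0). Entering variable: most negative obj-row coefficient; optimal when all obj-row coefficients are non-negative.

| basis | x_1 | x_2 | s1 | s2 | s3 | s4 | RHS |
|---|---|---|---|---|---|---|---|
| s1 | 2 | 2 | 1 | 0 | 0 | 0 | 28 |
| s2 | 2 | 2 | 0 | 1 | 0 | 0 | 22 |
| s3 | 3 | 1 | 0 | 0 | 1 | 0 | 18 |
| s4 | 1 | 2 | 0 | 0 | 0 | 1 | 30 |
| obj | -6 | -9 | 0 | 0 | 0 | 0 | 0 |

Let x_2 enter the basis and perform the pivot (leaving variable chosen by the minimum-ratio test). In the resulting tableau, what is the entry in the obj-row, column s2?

9/2

Ratio test on column x_2 — row 1: 28/2 = 14; row 2: 22/2 = 11; row 3: 18/1 = 18; row 4: 30/2 = 15. Minimum is 11 at row 2 (s2 leaves); pivot element 2.
Divide row 2 by 2; eliminate column x_2 from the other rows.
obj-row update in column s2: 0 − (-9)·(1/2) = 9/2.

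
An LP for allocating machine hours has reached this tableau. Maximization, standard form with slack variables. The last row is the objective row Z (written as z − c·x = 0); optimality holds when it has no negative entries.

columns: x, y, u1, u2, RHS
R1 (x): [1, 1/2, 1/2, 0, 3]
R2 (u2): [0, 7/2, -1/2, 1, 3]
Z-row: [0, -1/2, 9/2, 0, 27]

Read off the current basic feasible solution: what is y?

y is not in the basis, so in the current basic feasible solution y = 0.

0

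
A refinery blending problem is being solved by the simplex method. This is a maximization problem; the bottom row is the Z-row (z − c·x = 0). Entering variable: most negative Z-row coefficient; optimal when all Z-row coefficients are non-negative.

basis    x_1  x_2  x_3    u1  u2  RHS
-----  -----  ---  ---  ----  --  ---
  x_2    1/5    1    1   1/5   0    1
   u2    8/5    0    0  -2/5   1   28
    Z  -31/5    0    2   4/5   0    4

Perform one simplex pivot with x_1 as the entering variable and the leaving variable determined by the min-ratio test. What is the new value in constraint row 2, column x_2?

-8

Ratio test on column x_1 — row 1: 1/(1/5) = 5; row 2: 28/(8/5) = 35/2. Minimum is 5 at row 1 (x_2 leaves); pivot element 1/5.
Divide row 1 by 1/5; eliminate column x_1 from the other rows.
Row 2 update in column x_2: 0 − (8/5)·5 = -8.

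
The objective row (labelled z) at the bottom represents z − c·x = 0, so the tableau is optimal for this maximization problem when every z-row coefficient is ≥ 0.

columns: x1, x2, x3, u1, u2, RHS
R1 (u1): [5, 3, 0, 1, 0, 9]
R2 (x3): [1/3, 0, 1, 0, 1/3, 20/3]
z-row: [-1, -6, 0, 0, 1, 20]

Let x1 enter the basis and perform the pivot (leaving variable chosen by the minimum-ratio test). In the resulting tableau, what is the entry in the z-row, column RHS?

109/5

Ratio test on column x1 — row 1: 9/5 = 9/5; row 2: (20/3)/(1/3) = 20. Minimum is 9/5 at row 1 (u1 leaves); pivot element 5.
Divide row 1 by 5; eliminate column x1 from the other rows.
z-row update in column RHS: 20 − (-1)·(9/5) = 109/5.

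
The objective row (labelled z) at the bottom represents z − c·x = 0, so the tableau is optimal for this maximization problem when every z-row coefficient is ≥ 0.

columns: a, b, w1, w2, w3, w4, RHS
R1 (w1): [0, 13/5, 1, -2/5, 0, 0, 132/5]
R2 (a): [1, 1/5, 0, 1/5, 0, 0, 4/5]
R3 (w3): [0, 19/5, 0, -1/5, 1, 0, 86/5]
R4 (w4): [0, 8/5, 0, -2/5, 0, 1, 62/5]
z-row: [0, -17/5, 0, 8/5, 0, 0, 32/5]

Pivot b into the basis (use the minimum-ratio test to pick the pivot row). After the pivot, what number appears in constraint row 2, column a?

5

Ratio test on column b — row 1: (132/5)/(13/5) = 132/13; row 2: (4/5)/(1/5) = 4; row 3: (86/5)/(19/5) = 86/19; row 4: (62/5)/(8/5) = 31/4. Minimum is 4 at row 2 (a leaves); pivot element 1/5.
Divide row 2 by 1/5; eliminate column b from the other rows.
In the new row 2, the a entry is the old entry divided by the pivot: 1/(1/5) = 5.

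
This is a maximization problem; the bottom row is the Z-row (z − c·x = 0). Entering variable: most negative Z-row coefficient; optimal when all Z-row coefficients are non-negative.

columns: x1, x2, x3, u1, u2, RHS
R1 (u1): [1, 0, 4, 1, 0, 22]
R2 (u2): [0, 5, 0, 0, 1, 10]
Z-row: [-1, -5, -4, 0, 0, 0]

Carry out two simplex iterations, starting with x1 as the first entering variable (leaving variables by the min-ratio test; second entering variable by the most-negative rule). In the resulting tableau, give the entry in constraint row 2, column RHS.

2

Ratio test on column x1 — row 1: 22/1 = 22; row 2: entry 0 ≤ 0. Minimum is 22 at row 1 (u1 leaves); pivot element 1.
Divide row 1 by 1; eliminate column x1 from the other rows.
Second iteration: most negative Z-row entry is -5 in column x2, so x2 enters.
Ratio test on column x2 — row 1: entry 0 ≤ 0; row 2: 10/5 = 2. Minimum is 2 at row 2 (u2 leaves); pivot element 5.
Divide row 2 by 5; eliminate column x2 from the other rows.
After both pivots, the entry at constraint row 2, column RHS is 2.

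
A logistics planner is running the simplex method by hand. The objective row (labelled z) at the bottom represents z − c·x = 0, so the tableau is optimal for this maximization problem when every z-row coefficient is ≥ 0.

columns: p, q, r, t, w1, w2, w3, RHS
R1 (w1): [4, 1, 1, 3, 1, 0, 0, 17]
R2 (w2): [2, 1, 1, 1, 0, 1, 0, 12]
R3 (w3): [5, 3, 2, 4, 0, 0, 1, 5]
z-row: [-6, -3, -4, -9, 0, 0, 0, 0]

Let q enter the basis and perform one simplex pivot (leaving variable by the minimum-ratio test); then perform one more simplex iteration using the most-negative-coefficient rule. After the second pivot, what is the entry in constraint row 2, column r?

Ratio test on column q — row 1: 17/1 = 17; row 2: 12/1 = 12; row 3: 5/3 = 5/3. Minimum is 5/3 at row 3 (w3 leaves); pivot element 3.
Divide row 3 by 3; eliminate column q from the other rows.
Second iteration: most negative z-row entry is -5 in column t, so t enters.
Ratio test on column t — row 1: (46/3)/(5/3) = 46/5; row 2: entry -1/3 ≤ 0; row 3: (5/3)/(4/3) = 5/4. Minimum is 5/4 at row 3 (q leaves); pivot element 4/3.
Divide row 3 by 4/3; eliminate column t from the other rows.
After both pivots, the entry at constraint row 2, column r is 1/2.

1/2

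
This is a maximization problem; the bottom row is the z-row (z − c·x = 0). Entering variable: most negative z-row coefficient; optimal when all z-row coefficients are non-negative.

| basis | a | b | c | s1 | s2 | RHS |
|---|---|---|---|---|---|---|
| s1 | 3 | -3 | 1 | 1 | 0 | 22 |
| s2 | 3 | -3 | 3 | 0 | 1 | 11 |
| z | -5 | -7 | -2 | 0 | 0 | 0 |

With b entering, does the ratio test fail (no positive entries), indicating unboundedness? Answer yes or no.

Every constraint-row entry in column b is ≤ 0, so increasing b is unbounded.

yes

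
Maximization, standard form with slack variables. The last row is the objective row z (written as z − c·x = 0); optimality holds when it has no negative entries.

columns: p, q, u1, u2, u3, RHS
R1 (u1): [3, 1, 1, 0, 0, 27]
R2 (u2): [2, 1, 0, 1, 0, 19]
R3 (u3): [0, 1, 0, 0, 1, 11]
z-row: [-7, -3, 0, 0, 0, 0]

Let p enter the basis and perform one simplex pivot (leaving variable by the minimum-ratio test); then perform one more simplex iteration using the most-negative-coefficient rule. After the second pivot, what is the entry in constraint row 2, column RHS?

Ratio test on column p — row 1: 27/3 = 9; row 2: 19/2 = 19/2; row 3: entry 0 ≤ 0. Minimum is 9 at row 1 (u1 leaves); pivot element 3.
Divide row 1 by 3; eliminate column p from the other rows.
Second iteration: most negative z-row entry is -2/3 in column q, so q enters.
Ratio test on column q — row 1: 9/(1/3) = 27; row 2: 1/(1/3) = 3; row 3: 11/1 = 11. Minimum is 3 at row 2 (u2 leaves); pivot element 1/3.
Divide row 2 by 1/3; eliminate column q from the other rows.
After both pivots, the entry at constraint row 2, column RHS is 3.

3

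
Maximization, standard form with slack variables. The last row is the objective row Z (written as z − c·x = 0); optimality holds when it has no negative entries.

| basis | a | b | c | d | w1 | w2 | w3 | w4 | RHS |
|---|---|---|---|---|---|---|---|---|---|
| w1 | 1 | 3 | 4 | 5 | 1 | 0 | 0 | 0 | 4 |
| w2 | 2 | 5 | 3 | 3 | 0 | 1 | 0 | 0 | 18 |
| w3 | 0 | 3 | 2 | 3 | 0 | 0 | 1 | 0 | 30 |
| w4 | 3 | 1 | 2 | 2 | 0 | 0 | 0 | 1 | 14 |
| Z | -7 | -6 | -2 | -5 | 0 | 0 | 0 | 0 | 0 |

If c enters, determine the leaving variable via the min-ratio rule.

Column c entries and ratios — w1: 4/4 = 1; w2: 18/3 = 6; w3: 30/2 = 15; w4: 14/2 = 7.
Smallest ratio is 1 in the row of w1, so w1 leaves.

w1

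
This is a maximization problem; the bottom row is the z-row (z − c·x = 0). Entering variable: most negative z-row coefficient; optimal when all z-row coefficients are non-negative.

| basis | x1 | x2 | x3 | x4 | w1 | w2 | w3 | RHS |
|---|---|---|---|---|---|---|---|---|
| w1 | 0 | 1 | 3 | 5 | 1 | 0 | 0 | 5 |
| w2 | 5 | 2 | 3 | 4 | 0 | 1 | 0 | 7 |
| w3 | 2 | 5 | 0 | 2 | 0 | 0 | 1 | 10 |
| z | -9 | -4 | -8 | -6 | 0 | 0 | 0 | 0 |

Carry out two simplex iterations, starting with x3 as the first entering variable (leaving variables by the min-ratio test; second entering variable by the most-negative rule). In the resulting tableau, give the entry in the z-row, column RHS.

Ratio test on column x3 — row 1: 5/3 = 5/3; row 2: 7/3 = 7/3; row 3: entry 0 ≤ 0. Minimum is 5/3 at row 1 (w1 leaves); pivot element 3.
Divide row 1 by 3; eliminate column x3 from the other rows.
Second iteration: most negative z-row entry is -9 in column x1, so x1 enters.
Ratio test on column x1 — row 1: entry 0 ≤ 0; row 2: 2/5 = 2/5; row 3: 10/2 = 5. Minimum is 2/5 at row 2 (w2 leaves); pivot element 5.
Divide row 2 by 5; eliminate column x1 from the other rows.
After both pivots, the entry at the z-row, column RHS is 254/15.

254/15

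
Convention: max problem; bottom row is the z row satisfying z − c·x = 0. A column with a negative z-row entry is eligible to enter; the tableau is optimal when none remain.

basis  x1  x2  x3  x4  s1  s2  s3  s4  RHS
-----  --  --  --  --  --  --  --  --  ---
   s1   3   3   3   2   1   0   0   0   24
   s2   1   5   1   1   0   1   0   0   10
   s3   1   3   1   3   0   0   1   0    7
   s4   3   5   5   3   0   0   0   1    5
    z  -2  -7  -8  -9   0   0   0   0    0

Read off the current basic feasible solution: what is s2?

10

s2 is basic (row 2); its value is the RHS of that row, 10.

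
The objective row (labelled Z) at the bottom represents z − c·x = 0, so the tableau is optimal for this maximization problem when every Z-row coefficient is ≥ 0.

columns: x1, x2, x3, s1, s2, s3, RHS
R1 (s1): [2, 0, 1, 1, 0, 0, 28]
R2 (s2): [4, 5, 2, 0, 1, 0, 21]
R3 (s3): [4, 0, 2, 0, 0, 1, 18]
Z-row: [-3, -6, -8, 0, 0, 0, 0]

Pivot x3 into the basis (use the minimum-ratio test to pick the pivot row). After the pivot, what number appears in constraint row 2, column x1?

Ratio test on column x3 — row 1: 28/1 = 28; row 2: 21/2 = 21/2; row 3: 18/2 = 9. Minimum is 9 at row 3 (s3 leaves); pivot element 2.
Divide row 3 by 2; eliminate column x3 from the other rows.
Row 2 update in column x1: 4 − 2·2 = 0.

0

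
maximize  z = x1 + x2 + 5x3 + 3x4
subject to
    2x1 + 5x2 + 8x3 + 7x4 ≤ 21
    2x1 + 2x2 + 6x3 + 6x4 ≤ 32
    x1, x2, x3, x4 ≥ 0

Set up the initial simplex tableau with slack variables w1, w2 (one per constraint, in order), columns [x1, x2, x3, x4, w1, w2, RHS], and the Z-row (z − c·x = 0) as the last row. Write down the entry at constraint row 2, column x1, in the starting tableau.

2

Constraint 2 has coefficient 2 on x1.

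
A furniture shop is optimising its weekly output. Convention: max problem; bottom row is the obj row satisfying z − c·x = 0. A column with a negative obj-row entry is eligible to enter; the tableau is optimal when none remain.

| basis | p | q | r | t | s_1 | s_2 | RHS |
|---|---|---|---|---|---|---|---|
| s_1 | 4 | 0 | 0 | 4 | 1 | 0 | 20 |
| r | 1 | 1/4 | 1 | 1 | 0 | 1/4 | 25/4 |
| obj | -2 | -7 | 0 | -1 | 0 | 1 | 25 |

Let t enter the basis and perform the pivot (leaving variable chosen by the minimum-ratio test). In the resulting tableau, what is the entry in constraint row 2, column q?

1/4

Ratio test on column t — row 1: 20/4 = 5; row 2: (25/4)/1 = 25/4. Minimum is 5 at row 1 (s_1 leaves); pivot element 4.
Divide row 1 by 4; eliminate column t from the other rows.
Row 2 update in column q: 1/4 − 1·0 = 1/4.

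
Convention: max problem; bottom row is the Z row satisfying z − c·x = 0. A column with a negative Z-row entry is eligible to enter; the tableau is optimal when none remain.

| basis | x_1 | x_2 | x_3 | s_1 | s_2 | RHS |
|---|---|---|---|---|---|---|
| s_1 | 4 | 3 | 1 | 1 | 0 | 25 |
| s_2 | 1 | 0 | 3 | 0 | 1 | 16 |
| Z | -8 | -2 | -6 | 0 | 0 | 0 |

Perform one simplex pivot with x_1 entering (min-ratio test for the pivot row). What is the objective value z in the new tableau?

Ratio test on column x_1 — row 1: 25/4 = 25/4; row 2: 16/1 = 16. Minimum is 25/4 at row 1 (s_1 leaves); pivot element 4.
Pivot on row 1; the Z-row RHS becomes 0 − (-8)·(25/4) = 50.

50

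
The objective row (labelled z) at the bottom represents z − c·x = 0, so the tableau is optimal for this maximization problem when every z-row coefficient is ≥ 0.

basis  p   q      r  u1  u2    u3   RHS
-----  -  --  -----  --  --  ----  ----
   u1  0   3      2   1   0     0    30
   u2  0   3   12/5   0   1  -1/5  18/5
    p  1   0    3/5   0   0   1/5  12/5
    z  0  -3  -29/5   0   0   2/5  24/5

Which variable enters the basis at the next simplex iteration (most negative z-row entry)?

r

Negative z-row entries: q: -3, r: -29/5.
The most negative is -29/5 in column r, so r enters.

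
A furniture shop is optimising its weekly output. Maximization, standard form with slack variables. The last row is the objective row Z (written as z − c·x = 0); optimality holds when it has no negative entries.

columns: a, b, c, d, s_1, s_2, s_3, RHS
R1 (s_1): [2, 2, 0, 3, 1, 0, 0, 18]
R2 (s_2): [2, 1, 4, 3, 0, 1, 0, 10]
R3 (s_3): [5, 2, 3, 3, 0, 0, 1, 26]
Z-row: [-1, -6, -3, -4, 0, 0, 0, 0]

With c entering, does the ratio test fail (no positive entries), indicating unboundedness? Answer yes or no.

Column c has positive entries in row(s) 2, 3, so the ratio test bounds it — not unbounded.

no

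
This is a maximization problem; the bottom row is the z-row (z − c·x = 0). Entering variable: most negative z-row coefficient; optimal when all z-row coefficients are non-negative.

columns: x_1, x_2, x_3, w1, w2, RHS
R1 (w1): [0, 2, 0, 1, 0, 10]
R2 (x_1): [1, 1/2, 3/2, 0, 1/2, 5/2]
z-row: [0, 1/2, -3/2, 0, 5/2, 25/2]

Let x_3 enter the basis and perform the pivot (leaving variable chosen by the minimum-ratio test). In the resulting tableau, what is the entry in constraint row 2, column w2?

1/3

Ratio test on column x_3 — row 1: entry 0 ≤ 0; row 2: (5/2)/(3/2) = 5/3. Minimum is 5/3 at row 2 (x_1 leaves); pivot element 3/2.
Divide row 2 by 3/2; eliminate column x_3 from the other rows.
In the new row 2, the w2 entry is the old entry divided by the pivot: (1/2)/(3/2) = 1/3.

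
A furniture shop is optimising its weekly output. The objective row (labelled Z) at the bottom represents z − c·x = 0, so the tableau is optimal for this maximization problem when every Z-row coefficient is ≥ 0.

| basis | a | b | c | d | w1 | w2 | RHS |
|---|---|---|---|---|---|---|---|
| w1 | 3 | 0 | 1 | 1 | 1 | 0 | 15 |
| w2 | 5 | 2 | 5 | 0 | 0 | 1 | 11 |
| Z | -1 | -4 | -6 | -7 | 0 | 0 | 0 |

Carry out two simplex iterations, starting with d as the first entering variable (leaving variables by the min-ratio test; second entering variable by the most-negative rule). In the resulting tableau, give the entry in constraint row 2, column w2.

1/2

Ratio test on column d — row 1: 15/1 = 15; row 2: entry 0 ≤ 0. Minimum is 15 at row 1 (w1 leaves); pivot element 1.
Divide row 1 by 1; eliminate column d from the other rows.
Second iteration: most negative Z-row entry is -4 in column b, so b enters.
Ratio test on column b — row 1: entry 0 ≤ 0; row 2: 11/2 = 11/2. Minimum is 11/2 at row 2 (w2 leaves); pivot element 2.
Divide row 2 by 2; eliminate column b from the other rows.
After both pivots, the entry at constraint row 2, column w2 is 1/2.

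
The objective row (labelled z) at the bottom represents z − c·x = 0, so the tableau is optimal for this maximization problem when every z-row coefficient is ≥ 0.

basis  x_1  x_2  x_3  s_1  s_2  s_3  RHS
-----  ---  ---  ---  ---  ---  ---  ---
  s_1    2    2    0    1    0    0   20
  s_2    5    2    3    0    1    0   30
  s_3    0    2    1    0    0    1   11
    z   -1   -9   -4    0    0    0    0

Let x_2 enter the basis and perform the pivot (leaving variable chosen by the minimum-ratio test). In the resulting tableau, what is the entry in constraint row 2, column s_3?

-1

Ratio test on column x_2 — row 1: 20/2 = 10; row 2: 30/2 = 15; row 3: 11/2 = 11/2. Minimum is 11/2 at row 3 (s_3 leaves); pivot element 2.
Divide row 3 by 2; eliminate column x_2 from the other rows.
Row 2 update in column s_3: 0 − 2·(1/2) = -1.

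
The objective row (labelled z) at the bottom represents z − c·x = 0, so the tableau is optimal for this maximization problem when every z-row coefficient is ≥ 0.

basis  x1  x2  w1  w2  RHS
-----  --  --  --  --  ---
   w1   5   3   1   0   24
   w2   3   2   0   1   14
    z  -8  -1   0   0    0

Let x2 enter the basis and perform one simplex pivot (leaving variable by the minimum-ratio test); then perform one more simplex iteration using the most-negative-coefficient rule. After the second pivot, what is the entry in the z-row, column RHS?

112/3

Ratio test on column x2 — row 1: 24/3 = 8; row 2: 14/2 = 7. Minimum is 7 at row 2 (w2 leaves); pivot element 2.
Divide row 2 by 2; eliminate column x2 from the other rows.
Second iteration: most negative z-row entry is -13/2 in column x1, so x1 enters.
Ratio test on column x1 — row 1: 3/(1/2) = 6; row 2: 7/(3/2) = 14/3. Minimum is 14/3 at row 2 (x2 leaves); pivot element 3/2.
Divide row 2 by 3/2; eliminate column x1 from the other rows.
After both pivots, the entry at the z-row, column RHS is 112/3.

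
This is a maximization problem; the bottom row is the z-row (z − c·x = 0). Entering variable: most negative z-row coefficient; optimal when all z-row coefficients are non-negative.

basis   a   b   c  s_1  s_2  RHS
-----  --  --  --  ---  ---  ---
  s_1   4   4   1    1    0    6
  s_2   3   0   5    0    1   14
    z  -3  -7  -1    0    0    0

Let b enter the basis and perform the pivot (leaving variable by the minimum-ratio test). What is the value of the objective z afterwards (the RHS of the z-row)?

Ratio test on column b — row 1: 6/4 = 3/2; row 2: entry 0 ≤ 0. Minimum is 3/2 at row 1 (s_1 leaves); pivot element 4.
Pivot on row 1; the z-row RHS becomes 0 − (-7)·(3/2) = 21/2.

21/2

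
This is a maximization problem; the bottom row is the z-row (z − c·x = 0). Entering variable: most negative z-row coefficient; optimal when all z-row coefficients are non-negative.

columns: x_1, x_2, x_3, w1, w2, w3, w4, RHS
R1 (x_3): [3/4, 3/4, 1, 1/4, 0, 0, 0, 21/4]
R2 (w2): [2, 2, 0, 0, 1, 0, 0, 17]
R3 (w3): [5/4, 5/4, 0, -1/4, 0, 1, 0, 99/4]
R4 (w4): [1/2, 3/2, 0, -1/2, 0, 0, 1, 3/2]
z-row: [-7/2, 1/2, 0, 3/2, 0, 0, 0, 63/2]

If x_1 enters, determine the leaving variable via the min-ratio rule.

w4

Column x_1 entries and ratios — x_3: (21/4)/(3/4) = 7; w2: 17/2 = 17/2; w3: (99/4)/(5/4) = 99/5; w4: (3/2)/(1/2) = 3.
Smallest ratio is 3 in the row of w4, so w4 leaves.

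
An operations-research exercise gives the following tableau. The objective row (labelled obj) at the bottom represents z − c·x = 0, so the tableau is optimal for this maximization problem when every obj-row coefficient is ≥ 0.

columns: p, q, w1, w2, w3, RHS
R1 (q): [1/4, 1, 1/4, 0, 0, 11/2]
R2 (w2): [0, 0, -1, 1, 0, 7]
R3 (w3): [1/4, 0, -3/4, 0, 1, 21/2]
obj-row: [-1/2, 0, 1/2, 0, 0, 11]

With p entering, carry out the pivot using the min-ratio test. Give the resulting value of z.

22

Ratio test on column p — row 1: (11/2)/(1/4) = 22; row 2: entry 0 ≤ 0; row 3: (21/2)/(1/4) = 42. Minimum is 22 at row 1 (q leaves); pivot element 1/4.
Pivot on row 1; the obj-row RHS becomes 11 − (-1/2)·22 = 22.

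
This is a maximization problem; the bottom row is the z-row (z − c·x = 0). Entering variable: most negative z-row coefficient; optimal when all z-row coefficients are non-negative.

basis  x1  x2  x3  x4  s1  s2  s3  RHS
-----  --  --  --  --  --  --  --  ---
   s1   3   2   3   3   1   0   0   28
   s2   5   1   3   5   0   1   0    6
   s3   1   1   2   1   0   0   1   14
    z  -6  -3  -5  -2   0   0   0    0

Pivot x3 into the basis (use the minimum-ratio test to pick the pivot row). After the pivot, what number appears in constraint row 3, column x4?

Ratio test on column x3 — row 1: 28/3 = 28/3; row 2: 6/3 = 2; row 3: 14/2 = 7. Minimum is 2 at row 2 (s2 leaves); pivot element 3.
Divide row 2 by 3; eliminate column x3 from the other rows.
Row 3 update in column x4: 1 − 2·(5/3) = -7/3.

-7/3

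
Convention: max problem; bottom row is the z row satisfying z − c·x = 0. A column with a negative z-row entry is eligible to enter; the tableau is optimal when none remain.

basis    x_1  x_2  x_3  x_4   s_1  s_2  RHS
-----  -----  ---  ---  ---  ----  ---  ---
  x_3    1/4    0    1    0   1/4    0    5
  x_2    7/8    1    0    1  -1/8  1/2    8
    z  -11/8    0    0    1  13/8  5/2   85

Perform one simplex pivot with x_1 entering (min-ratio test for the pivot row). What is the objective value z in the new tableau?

683/7

Ratio test on column x_1 — row 1: 5/(1/4) = 20; row 2: 8/(7/8) = 64/7. Minimum is 64/7 at row 2 (x_2 leaves); pivot element 7/8.
Pivot on row 2; the z-row RHS becomes 85 − (-11/8)·(64/7) = 683/7.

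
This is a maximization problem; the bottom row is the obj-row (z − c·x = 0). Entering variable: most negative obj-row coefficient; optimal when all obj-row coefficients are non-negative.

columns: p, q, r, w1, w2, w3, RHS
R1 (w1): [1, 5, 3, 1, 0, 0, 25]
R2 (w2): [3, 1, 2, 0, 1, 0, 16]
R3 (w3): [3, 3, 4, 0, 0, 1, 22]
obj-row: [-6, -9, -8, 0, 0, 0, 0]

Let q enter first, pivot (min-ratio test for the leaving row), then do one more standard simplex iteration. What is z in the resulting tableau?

229/4

Ratio test on column q — row 1: 25/5 = 5; row 2: 16/1 = 16; row 3: 22/3 = 22/3. Minimum is 5 at row 1 (w1 leaves); pivot element 5.
Pivot on row 1; the obj-row RHS becomes 0 − (-9)·5 = 45.
Next entering variable (most negative obj-row entry -21/5): p.
Ratio test on column p — row 1: 5/(1/5) = 25; row 2: 11/(14/5) = 55/14; row 3: 7/(12/5) = 35/12. Minimum is 35/12 at row 3 (w3 leaves); pivot element 12/5.
After the second pivot the obj-row RHS is 45 − (-21/5)·(35/12) = 229/4.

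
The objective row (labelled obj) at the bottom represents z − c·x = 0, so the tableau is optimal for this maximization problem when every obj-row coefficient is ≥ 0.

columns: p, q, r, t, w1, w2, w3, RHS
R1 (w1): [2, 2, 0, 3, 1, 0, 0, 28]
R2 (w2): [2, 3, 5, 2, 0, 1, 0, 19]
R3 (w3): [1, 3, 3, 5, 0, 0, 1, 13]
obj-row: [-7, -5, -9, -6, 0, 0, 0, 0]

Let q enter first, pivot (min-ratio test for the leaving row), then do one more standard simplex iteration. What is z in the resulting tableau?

161/3

Ratio test on column q — row 1: 28/2 = 14; row 2: 19/3 = 19/3; row 3: 13/3 = 13/3. Minimum is 13/3 at row 3 (w3 leaves); pivot element 3.
Pivot on row 3; the obj-row RHS becomes 0 − (-5)·(13/3) = 65/3.
Next entering variable (most negative obj-row entry -16/3): p.
Ratio test on column p — row 1: (58/3)/(4/3) = 29/2; row 2: 6/1 = 6; row 3: (13/3)/(1/3) = 13. Minimum is 6 at row 2 (w2 leaves); pivot element 1.
After the second pivot the obj-row RHS is 65/3 − (-16/3)·6 = 161/3.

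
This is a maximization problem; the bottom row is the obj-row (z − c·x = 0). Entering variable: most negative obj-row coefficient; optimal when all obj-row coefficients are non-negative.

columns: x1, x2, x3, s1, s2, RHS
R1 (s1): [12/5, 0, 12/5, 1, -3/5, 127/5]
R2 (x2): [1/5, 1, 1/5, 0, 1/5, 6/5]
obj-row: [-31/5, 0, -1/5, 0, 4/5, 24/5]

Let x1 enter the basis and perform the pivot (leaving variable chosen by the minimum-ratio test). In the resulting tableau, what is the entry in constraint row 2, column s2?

Ratio test on column x1 — row 1: (127/5)/(12/5) = 127/12; row 2: (6/5)/(1/5) = 6. Minimum is 6 at row 2 (x2 leaves); pivot element 1/5.
Divide row 2 by 1/5; eliminate column x1 from the other rows.
In the new row 2, the s2 entry is the old entry divided by the pivot: (1/5)/(1/5) = 1.

1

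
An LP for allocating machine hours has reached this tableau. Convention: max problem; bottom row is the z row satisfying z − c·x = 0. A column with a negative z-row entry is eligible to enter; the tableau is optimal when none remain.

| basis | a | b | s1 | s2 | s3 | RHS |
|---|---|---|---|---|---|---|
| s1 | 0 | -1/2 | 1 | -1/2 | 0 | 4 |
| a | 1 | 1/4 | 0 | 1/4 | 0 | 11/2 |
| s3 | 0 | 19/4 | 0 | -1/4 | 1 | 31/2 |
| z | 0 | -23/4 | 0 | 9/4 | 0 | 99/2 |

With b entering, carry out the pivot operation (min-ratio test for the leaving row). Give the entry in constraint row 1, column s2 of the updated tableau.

-10/19

Ratio test on column b — row 1: entry -1/2 ≤ 0; row 2: (11/2)/(1/4) = 22; row 3: (31/2)/(19/4) = 62/19. Minimum is 62/19 at row 3 (s3 leaves); pivot element 19/4.
Divide row 3 by 19/4; eliminate column b from the other rows.
Row 1 update in column s2: -1/2 − (-1/2)·(-1/19) = -10/19.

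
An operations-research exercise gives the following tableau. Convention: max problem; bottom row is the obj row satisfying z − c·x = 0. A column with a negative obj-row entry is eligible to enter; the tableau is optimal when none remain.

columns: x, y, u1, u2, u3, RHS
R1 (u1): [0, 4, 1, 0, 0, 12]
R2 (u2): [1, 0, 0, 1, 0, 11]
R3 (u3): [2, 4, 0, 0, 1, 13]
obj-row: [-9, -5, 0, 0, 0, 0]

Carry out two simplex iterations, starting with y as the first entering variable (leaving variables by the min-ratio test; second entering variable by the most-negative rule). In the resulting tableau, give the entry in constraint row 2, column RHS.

21/2

Ratio test on column y — row 1: 12/4 = 3; row 2: entry 0 ≤ 0; row 3: 13/4 = 13/4. Minimum is 3 at row 1 (u1 leaves); pivot element 4.
Divide row 1 by 4; eliminate column y from the other rows.
Second iteration: most negative obj-row entry is -9 in column x, so x enters.
Ratio test on column x — row 1: entry 0 ≤ 0; row 2: 11/1 = 11; row 3: 1/2 = 1/2. Minimum is 1/2 at row 3 (u3 leaves); pivot element 2.
Divide row 3 by 2; eliminate column x from the other rows.
After both pivots, the entry at constraint row 2, column RHS is 21/2.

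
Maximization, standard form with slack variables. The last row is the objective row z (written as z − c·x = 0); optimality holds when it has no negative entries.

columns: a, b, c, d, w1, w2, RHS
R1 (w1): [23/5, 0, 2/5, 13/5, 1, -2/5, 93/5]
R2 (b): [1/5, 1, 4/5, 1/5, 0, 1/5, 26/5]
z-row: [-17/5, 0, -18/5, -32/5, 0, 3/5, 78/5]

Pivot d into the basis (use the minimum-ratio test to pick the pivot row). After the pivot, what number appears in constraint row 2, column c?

Ratio test on column d — row 1: (93/5)/(13/5) = 93/13; row 2: (26/5)/(1/5) = 26. Minimum is 93/13 at row 1 (w1 leaves); pivot element 13/5.
Divide row 1 by 13/5; eliminate column d from the other rows.
Row 2 update in column c: 4/5 − (1/5)·(2/13) = 10/13.

10/13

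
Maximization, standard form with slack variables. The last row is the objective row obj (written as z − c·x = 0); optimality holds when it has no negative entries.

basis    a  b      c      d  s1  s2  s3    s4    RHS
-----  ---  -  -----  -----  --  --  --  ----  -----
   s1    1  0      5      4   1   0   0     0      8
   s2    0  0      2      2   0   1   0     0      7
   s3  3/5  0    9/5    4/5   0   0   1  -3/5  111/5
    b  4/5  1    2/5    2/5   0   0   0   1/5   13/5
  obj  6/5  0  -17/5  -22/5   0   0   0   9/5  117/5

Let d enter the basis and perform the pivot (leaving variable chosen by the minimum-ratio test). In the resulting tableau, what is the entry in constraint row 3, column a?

2/5

Ratio test on column d — row 1: 8/4 = 2; row 2: 7/2 = 7/2; row 3: (111/5)/(4/5) = 111/4; row 4: (13/5)/(2/5) = 13/2. Minimum is 2 at row 1 (s1 leaves); pivot element 4.
Divide row 1 by 4; eliminate column d from the other rows.
Row 3 update in column a: 3/5 − (4/5)·(1/4) = 2/5.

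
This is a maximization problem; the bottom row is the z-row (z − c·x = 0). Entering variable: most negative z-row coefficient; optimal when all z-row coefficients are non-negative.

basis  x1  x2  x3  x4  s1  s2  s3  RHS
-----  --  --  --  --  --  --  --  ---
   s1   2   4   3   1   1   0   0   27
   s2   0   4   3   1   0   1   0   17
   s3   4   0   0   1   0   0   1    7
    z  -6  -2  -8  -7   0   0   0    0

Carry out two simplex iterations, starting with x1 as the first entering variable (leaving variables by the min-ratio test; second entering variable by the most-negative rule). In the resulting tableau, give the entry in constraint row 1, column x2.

Ratio test on column x1 — row 1: 27/2 = 27/2; row 2: entry 0 ≤ 0; row 3: 7/4 = 7/4. Minimum is 7/4 at row 3 (s3 leaves); pivot element 4.
Divide row 3 by 4; eliminate column x1 from the other rows.
Second iteration: most negative z-row entry is -8 in column x3, so x3 enters.
Ratio test on column x3 — row 1: (47/2)/3 = 47/6; row 2: 17/3 = 17/3; row 3: entry 0 ≤ 0. Minimum is 17/3 at row 2 (s2 leaves); pivot element 3.
Divide row 2 by 3; eliminate column x3 from the other rows.
After both pivots, the entry at constraint row 1, column x2 is 0.

0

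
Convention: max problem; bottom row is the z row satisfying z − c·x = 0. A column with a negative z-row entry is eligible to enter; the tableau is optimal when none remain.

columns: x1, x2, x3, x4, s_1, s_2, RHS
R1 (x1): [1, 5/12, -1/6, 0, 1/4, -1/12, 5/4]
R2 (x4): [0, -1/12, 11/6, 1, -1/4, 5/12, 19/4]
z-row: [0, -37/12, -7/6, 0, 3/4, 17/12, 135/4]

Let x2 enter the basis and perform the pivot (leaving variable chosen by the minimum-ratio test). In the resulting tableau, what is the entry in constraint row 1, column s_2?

Ratio test on column x2 — row 1: (5/4)/(5/12) = 3; row 2: entry -1/12 ≤ 0. Minimum is 3 at row 1 (x1 leaves); pivot element 5/12.
Divide row 1 by 5/12; eliminate column x2 from the other rows.
In the new row 1, the s_2 entry is the old entry divided by the pivot: (-1/12)/(5/12) = -1/5.

-1/5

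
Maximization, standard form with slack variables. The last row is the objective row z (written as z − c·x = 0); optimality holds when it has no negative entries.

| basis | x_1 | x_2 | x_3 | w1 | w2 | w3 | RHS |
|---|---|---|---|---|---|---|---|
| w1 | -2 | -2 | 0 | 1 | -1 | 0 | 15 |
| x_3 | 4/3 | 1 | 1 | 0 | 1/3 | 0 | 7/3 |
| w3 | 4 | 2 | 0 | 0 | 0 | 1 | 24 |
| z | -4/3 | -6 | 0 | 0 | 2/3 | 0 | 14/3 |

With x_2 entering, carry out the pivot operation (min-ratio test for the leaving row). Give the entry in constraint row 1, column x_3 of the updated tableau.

2

Ratio test on column x_2 — row 1: entry -2 ≤ 0; row 2: (7/3)/1 = 7/3; row 3: 24/2 = 12. Minimum is 7/3 at row 2 (x_3 leaves); pivot element 1.
Divide row 2 by 1; eliminate column x_2 from the other rows.
Row 1 update in column x_3: 0 − (-2)·1 = 2.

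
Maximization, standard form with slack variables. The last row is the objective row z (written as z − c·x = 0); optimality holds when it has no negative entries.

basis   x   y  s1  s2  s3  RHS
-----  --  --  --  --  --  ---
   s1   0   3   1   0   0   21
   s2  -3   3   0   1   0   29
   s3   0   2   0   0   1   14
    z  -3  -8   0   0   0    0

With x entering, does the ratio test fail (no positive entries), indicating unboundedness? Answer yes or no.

Every constraint-row entry in column x is ≤ 0, so increasing x is unbounded.

yes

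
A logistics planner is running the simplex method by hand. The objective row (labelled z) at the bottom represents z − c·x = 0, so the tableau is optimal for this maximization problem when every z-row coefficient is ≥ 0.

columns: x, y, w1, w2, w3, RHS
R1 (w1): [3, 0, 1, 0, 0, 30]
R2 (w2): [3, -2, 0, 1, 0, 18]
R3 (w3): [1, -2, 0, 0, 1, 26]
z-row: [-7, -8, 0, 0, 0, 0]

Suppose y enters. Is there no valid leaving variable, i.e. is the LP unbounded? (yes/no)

yes

Every constraint-row entry in column y is ≤ 0, so increasing y is unbounded.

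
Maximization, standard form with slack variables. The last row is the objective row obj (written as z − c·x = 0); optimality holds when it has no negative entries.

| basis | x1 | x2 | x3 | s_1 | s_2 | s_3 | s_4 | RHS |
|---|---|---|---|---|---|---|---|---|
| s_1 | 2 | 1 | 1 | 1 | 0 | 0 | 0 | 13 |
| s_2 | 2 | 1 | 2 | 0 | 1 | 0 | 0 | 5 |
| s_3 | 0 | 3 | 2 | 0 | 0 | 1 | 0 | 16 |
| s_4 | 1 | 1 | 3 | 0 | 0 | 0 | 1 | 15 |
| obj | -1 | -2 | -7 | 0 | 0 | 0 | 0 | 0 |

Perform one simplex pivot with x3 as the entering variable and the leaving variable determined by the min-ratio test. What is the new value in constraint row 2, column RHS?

5/2

Ratio test on column x3 — row 1: 13/1 = 13; row 2: 5/2 = 5/2; row 3: 16/2 = 8; row 4: 15/3 = 5. Minimum is 5/2 at row 2 (s_2 leaves); pivot element 2.
Divide row 2 by 2; eliminate column x3 from the other rows.
In the new row 2, the RHS entry is the old entry divided by the pivot: 5/2 = 5/2.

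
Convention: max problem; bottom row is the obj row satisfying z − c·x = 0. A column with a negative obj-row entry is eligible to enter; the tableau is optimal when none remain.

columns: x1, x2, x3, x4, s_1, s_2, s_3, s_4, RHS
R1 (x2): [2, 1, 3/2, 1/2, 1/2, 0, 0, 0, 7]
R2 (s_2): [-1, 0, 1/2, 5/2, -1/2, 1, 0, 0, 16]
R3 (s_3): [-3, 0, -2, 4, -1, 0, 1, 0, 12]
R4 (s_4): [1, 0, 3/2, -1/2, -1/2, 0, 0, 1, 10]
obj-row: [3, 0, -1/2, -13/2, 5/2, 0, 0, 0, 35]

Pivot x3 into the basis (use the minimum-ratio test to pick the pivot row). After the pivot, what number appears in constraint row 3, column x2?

Ratio test on column x3 — row 1: 7/(3/2) = 14/3; row 2: 16/(1/2) = 32; row 3: entry -2 ≤ 0; row 4: 10/(3/2) = 20/3. Minimum is 14/3 at row 1 (x2 leaves); pivot element 3/2.
Divide row 1 by 3/2; eliminate column x3 from the other rows.
Row 3 update in column x2: 0 − (-2)·(2/3) = 4/3.

4/3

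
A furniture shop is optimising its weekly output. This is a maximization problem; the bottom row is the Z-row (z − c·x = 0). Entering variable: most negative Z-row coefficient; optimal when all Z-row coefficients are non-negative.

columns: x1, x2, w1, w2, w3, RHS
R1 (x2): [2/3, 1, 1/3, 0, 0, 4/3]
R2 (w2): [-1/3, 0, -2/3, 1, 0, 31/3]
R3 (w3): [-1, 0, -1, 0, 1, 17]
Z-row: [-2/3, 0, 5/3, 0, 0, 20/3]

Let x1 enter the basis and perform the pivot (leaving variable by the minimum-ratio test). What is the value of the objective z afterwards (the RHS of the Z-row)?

8

Ratio test on column x1 — row 1: (4/3)/(2/3) = 2; row 2: entry -1/3 ≤ 0; row 3: entry -1 ≤ 0. Minimum is 2 at row 1 (x2 leaves); pivot element 2/3.
Pivot on row 1; the Z-row RHS becomes 20/3 − (-2/3)·2 = 8.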